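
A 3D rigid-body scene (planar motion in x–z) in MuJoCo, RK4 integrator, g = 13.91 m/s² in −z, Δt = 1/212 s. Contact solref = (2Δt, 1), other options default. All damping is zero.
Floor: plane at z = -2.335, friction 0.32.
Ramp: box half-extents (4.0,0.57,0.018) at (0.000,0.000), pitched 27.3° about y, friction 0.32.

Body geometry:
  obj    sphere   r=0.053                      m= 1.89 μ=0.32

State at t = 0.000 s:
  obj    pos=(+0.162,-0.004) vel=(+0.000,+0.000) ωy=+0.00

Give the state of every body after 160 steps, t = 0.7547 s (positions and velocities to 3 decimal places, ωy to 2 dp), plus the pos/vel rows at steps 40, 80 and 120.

State at t = 0.7547 s:
  obj    pos=(+1.315,-0.599) vel=(+3.056,-1.577) ωy=+64.88

Key-timestep trajectory:
   step    t(s)  obj.x    obj.z    obj.vx   obj.vz 
     40  0.1887   +0.234  -0.041  +0.764  -0.394
     80  0.3774   +0.450  -0.153  +1.528  -0.789
    120  0.5660   +0.811  -0.339  +2.292  -1.183


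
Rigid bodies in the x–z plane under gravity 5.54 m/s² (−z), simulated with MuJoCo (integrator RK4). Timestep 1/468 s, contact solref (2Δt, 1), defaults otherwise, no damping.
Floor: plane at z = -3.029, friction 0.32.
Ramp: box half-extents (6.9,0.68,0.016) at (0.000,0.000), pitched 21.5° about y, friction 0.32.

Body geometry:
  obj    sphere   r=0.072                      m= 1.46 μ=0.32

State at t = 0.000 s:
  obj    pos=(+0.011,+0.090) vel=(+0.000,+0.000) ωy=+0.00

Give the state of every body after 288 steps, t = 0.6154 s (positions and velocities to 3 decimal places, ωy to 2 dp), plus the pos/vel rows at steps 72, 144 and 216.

State at t = 0.6154 s:
  obj    pos=(+0.267,-0.010) vel=(+0.830,-0.327) ωy=+12.39

Key-timestep trajectory:
   step    t(s)  obj.x    obj.z    obj.vx   obj.vz 
     72  0.1538   +0.027  +0.084  +0.208  -0.082
    144  0.3077   +0.075  +0.065  +0.415  -0.164
    216  0.4615   +0.155  +0.034  +0.623  -0.245


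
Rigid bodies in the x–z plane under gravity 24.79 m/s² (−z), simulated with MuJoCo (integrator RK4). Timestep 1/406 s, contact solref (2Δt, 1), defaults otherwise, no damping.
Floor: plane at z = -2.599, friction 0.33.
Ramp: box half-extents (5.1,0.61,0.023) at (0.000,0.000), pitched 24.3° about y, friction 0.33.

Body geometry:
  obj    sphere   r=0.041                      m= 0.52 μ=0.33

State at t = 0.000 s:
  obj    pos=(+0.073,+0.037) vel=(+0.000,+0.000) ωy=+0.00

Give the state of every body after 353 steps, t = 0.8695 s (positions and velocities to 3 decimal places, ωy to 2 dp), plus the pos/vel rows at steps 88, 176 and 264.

State at t = 0.8695 s:
  obj    pos=(+2.583,-1.096) vel=(+5.774,-2.607) ωy=+154.51

Key-timestep trajectory:
   step    t(s)  obj.x    obj.z    obj.vx   obj.vz 
     88  0.2167   +0.229  -0.033  +1.440  -0.650
    176  0.4335   +0.697  -0.245  +2.879  -1.300
    264  0.6502   +1.477  -0.597  +4.318  -1.950


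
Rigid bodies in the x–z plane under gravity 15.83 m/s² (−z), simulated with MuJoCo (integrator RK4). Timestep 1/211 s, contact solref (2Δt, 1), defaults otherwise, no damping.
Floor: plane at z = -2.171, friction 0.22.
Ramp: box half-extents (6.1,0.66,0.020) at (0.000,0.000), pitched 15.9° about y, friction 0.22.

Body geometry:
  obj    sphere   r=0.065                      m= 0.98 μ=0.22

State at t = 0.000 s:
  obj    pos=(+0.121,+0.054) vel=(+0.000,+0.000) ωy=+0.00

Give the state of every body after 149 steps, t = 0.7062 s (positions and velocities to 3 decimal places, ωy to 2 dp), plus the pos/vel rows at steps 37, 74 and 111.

State at t = 0.7062 s:
  obj    pos=(+0.864,-0.158) vel=(+2.104,-0.599) ωy=+33.65

Key-timestep trajectory:
   step    t(s)  obj.x    obj.z    obj.vx   obj.vz 
     37  0.1754   +0.167  +0.041  +0.523  -0.149
     74  0.3507   +0.304  +0.002  +1.045  -0.298
    111  0.5261   +0.533  -0.064  +1.567  -0.446


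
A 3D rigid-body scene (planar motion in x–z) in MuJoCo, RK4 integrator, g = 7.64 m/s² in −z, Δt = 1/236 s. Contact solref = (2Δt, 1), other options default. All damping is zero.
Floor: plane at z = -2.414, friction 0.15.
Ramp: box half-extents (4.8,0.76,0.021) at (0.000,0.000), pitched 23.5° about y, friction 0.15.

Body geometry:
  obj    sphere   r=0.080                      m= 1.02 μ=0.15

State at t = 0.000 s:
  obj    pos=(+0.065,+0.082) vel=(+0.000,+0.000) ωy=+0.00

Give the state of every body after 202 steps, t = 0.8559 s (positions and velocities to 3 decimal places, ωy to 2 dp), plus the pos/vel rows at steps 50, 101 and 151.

State at t = 0.8559 s:
  obj    pos=(+0.796,-0.236) vel=(+1.708,-0.743) ωy=+23.28

Key-timestep trajectory:
   step    t(s)  obj.x    obj.z    obj.vx   obj.vz 
     50  0.2119   +0.110  +0.062  +0.423  -0.184
    101  0.4280   +0.248  +0.002  +0.854  -0.371
    151  0.6398   +0.474  -0.096  +1.277  -0.555


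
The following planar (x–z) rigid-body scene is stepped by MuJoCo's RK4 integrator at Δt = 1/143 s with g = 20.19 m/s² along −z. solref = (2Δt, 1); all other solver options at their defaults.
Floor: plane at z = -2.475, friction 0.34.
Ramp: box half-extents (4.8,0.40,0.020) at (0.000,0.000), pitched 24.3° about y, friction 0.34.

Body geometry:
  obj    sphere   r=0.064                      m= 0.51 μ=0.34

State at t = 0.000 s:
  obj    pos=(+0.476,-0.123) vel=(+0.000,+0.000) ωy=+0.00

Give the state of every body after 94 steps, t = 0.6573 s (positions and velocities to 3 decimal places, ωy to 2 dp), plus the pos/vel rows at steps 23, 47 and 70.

State at t = 0.6573 s:
  obj    pos=(+1.645,-0.651) vel=(+3.555,-1.605) ωy=+60.94

Key-timestep trajectory:
   step    t(s)  obj.x    obj.z    obj.vx   obj.vz 
     23  0.1608   +0.546  -0.154  +0.870  -0.393
     47  0.3287   +0.768  -0.255  +1.778  -0.803
     70  0.4895   +1.124  -0.415  +2.648  -1.196


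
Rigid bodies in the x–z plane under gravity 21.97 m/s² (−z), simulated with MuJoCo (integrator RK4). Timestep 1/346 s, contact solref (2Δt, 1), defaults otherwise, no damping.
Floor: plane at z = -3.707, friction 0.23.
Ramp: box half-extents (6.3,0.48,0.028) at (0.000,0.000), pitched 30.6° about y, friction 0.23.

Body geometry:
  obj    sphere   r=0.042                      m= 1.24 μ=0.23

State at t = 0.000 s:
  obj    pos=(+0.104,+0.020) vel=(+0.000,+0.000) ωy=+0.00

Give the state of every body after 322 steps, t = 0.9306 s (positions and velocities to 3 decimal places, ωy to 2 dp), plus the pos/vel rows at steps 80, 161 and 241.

State at t = 0.9306 s:
  obj    pos=(+3.082,-1.741) vel=(+6.399,-3.785) ωy=+176.98

Key-timestep trajectory:
   step    t(s)  obj.x    obj.z    obj.vx   obj.vz 
     80  0.2312   +0.288  -0.089  +1.590  -0.940
    161  0.4653   +0.849  -0.420  +3.200  -1.892
    241  0.6965   +1.772  -0.967  +4.790  -2.833


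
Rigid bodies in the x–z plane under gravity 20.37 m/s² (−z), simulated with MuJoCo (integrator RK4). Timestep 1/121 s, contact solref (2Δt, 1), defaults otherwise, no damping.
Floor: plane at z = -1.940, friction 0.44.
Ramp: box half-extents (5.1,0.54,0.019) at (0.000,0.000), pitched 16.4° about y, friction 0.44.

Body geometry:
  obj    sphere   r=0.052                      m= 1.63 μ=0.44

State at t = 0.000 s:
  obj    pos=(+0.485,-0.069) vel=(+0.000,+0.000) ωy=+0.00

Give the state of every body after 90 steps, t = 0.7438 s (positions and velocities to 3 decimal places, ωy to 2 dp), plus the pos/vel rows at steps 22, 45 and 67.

State at t = 0.7438 s:
  obj    pos=(+1.575,-0.390) vel=(+2.931,-0.863) ωy=+58.75

Key-timestep trajectory:
   step    t(s)  obj.x    obj.z    obj.vx   obj.vz 
     22  0.1818   +0.550  -0.088  +0.717  -0.211
     45  0.3719   +0.758  -0.149  +1.465  -0.431
     67  0.5537   +1.089  -0.247  +2.182  -0.642


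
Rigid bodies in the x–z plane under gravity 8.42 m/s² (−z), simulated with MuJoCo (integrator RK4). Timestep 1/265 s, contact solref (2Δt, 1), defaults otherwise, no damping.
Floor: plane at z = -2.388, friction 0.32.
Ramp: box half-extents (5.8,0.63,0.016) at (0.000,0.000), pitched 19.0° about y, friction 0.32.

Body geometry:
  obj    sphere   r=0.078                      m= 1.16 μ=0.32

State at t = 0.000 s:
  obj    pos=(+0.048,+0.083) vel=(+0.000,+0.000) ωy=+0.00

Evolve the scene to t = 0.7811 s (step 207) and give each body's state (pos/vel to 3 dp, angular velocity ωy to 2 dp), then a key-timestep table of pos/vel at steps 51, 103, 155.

State at t = 0.7811 s:
  obj    pos=(+0.613,-0.112) vel=(+1.446,-0.498) ωy=+19.61

Key-timestep trajectory:
   step    t(s)  obj.x    obj.z    obj.vx   obj.vz 
     51  0.1925   +0.082  +0.071  +0.356  -0.123
    103  0.3887   +0.188  +0.035  +0.720  -0.248
    155  0.5849   +0.365  -0.026  +1.083  -0.373


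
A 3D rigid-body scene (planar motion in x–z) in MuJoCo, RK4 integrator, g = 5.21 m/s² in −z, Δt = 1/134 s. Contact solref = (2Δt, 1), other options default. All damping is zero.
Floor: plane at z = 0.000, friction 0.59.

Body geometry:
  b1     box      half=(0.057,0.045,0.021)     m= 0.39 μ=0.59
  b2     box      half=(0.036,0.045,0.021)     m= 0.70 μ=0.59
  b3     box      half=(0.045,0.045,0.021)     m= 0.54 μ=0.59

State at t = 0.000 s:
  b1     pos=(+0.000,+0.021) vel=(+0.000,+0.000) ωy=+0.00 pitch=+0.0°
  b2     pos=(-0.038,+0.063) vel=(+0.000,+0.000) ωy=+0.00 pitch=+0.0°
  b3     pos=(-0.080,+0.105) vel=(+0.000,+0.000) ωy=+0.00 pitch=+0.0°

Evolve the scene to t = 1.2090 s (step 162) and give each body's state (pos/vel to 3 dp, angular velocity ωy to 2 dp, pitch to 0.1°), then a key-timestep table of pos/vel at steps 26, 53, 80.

State at t = 1.2090 s:
  b1     pos=(+0.000,+0.021) vel=(+0.000,+0.000) ωy=+0.00 pitch=+0.0°
  b2     pos=(-0.038,+0.063) vel=(+0.000,+0.000) ωy=+0.00 pitch=+0.0°
  b3     pos=(-0.101,+0.045) vel=(+0.000,+0.000) ωy=+0.00 pitch=-90.0°

Key-timestep trajectory:
   step    t(s)  b1.x    b1.z    b1.vx   b1.vz   b2.x    b2.z    b2.vx   b2.vz   b3.x    b3.z    b3.vx   b3.vz 
     26  0.1940   +0.000  +0.021  +0.000  +0.000   -0.038  +0.063  +0.000  +0.000   -0.091  +0.098  -0.111  -0.121
     53  0.3955   +0.000  +0.021  +0.000  +0.000   -0.038  +0.063  +0.000  +0.000   -0.103  +0.046  +0.080  -0.012
     80  0.5970   +0.000  +0.021  +0.000  +0.000   -0.038  +0.063  +0.000  +0.000   -0.102  +0.046  +0.003  +0.006


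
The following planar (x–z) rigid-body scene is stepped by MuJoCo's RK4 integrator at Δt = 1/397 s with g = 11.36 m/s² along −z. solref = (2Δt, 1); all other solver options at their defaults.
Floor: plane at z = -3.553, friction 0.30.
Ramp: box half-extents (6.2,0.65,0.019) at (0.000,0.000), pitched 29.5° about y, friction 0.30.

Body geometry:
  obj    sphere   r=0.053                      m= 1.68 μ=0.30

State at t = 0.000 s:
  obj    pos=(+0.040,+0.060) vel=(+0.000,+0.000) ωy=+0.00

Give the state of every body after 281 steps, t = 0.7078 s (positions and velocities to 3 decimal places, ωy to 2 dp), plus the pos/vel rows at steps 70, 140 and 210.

State at t = 0.7078 s:
  obj    pos=(+0.911,-0.433) vel=(+2.462,-1.393) ωy=+53.35

Key-timestep trajectory:
   step    t(s)  obj.x    obj.z    obj.vx   obj.vz 
     70  0.1763   +0.094  +0.029  +0.613  -0.347
    140  0.3526   +0.256  -0.062  +1.226  -0.694
    210  0.5290   +0.527  -0.215  +1.840  -1.041


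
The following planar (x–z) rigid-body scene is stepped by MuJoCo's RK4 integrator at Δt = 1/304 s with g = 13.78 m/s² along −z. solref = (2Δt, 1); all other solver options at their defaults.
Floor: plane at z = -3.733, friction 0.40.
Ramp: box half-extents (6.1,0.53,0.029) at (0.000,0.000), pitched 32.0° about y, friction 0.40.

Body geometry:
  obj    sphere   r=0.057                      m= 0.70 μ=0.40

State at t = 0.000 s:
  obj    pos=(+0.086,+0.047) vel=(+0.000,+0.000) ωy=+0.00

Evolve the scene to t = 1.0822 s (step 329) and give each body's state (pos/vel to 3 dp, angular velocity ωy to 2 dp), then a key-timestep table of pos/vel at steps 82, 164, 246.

State at t = 1.0822 s:
  obj    pos=(+2.677,-1.571) vel=(+4.787,-2.991) ωy=+99.02

Key-timestep trajectory:
   step    t(s)  obj.x    obj.z    obj.vx   obj.vz 
     82  0.2697   +0.247  -0.053  +1.193  -0.746
    164  0.5395   +0.730  -0.355  +2.386  -1.491
    246  0.8092   +1.535  -0.858  +3.579  -2.237


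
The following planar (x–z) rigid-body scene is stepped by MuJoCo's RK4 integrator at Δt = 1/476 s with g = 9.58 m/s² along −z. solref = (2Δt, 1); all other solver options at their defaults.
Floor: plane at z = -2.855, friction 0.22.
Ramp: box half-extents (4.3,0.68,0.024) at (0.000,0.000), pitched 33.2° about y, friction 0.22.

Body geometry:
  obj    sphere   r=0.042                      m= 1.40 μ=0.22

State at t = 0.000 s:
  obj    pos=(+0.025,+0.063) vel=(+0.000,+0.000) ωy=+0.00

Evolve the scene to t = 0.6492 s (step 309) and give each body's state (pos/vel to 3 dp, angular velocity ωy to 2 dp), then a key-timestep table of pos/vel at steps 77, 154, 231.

State at t = 0.6492 s:
  obj    pos=(+0.686,-0.370) vel=(+2.035,-1.332) ωy=+57.90

Key-timestep trajectory:
   step    t(s)  obj.x    obj.z    obj.vx   obj.vz 
     77  0.1618   +0.066  +0.036  +0.507  -0.332
    154  0.3235   +0.189  -0.045  +1.014  -0.664
    231  0.4853   +0.394  -0.179  +1.522  -0.996


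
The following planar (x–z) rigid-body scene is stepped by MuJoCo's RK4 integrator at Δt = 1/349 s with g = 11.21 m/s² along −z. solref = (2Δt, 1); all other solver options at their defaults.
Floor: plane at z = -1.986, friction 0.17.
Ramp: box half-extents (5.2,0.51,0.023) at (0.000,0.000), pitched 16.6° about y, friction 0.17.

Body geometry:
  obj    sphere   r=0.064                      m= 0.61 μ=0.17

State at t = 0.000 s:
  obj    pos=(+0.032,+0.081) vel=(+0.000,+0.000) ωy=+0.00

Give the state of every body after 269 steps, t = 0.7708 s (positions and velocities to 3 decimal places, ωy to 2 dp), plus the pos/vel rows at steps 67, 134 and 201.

State at t = 0.7708 s:
  obj    pos=(+0.683,-0.113) vel=(+1.690,-0.504) ωy=+27.55

Key-timestep trajectory:
   step    t(s)  obj.x    obj.z    obj.vx   obj.vz 
     67  0.1920   +0.072  +0.069  +0.421  -0.125
    134  0.3840   +0.194  +0.033  +0.842  -0.251
    201  0.5759   +0.396  -0.027  +1.263  -0.376


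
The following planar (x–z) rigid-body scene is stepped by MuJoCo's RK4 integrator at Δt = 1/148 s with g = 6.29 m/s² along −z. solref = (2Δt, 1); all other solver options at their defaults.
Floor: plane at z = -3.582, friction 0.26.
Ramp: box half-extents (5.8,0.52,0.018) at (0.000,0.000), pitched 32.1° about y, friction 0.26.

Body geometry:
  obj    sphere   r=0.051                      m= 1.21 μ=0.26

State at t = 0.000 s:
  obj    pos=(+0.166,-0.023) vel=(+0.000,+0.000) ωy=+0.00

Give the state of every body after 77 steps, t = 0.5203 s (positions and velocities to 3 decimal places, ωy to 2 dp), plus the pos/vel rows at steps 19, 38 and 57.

State at t = 0.5203 s:
  obj    pos=(+0.440,-0.195) vel=(+1.052,-0.660) ωy=+24.34

Key-timestep trajectory:
   step    t(s)  obj.x    obj.z    obj.vx   obj.vz 
     19  0.1284   +0.183  -0.033  +0.260  -0.163
     38  0.2568   +0.233  -0.065  +0.520  -0.326
     57  0.3851   +0.316  -0.117  +0.779  -0.489


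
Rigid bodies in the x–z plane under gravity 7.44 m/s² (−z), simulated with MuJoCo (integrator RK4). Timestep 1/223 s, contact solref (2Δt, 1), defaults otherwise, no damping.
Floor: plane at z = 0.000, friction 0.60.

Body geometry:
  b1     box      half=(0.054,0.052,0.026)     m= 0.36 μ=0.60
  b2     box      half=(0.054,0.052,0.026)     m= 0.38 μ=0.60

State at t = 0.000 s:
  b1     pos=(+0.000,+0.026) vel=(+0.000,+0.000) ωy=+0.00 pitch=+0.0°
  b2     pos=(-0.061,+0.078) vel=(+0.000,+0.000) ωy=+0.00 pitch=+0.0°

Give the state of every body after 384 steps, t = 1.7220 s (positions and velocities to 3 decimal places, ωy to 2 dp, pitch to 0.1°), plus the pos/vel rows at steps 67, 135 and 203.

State at t = 1.7220 s:
  b1     pos=(+0.000,+0.026) vel=(+0.000,+0.000) ωy=+0.00 pitch=+0.0°
  b2     pos=(-0.115,+0.054) vel=(+0.000,+0.000) ωy=+0.00 pitch=-90.0°

Key-timestep trajectory:
   step    t(s)  b1.x    b1.z    b1.vx   b1.vz   b2.x    b2.z    b2.vx   b2.vz 
     67  0.3004   +0.000  +0.026  +0.000  +0.000   -0.097  +0.059  -0.220  -0.025
    135  0.6054   +0.000  +0.026  +0.000  +0.000   -0.130  +0.059  +0.052  -0.010
    203  0.9103   +0.000  +0.026  +0.000  +0.000   -0.115  +0.054  -0.127  +0.004


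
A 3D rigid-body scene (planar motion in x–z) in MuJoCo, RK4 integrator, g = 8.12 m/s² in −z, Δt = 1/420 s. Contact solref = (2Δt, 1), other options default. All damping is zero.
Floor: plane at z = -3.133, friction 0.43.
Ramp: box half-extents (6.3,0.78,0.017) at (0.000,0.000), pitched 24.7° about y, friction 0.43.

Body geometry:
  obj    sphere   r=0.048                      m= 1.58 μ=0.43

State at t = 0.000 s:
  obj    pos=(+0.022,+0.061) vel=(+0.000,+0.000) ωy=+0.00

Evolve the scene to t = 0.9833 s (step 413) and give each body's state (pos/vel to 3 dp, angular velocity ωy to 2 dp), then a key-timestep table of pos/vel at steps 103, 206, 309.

State at t = 0.9833 s:
  obj    pos=(+1.087,-0.428) vel=(+2.165,-0.996) ωy=+49.65

Key-timestep trajectory:
   step    t(s)  obj.x    obj.z    obj.vx   obj.vz 
    103  0.2452   +0.088  +0.031  +0.540  -0.248
    206  0.4905   +0.287  -0.060  +1.080  -0.497
    309  0.7357   +0.618  -0.213  +1.620  -0.745


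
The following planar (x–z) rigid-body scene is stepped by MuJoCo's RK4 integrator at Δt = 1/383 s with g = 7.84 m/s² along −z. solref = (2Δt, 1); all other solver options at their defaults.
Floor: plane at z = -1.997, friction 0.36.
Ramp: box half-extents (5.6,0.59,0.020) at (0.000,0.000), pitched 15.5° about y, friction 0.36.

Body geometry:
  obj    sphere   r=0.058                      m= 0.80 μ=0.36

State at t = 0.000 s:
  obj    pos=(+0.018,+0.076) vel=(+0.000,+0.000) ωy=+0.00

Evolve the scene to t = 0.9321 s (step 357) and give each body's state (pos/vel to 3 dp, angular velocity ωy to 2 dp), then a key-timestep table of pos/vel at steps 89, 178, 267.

State at t = 0.9321 s:
  obj    pos=(+0.645,-0.098) vel=(+1.344,-0.373) ωy=+24.05

Key-timestep trajectory:
   step    t(s)  obj.x    obj.z    obj.vx   obj.vz 
     89  0.2324   +0.057  +0.065  +0.335  -0.093
    178  0.4648   +0.174  +0.033  +0.670  -0.186
    267  0.6971   +0.368  -0.021  +1.005  -0.279


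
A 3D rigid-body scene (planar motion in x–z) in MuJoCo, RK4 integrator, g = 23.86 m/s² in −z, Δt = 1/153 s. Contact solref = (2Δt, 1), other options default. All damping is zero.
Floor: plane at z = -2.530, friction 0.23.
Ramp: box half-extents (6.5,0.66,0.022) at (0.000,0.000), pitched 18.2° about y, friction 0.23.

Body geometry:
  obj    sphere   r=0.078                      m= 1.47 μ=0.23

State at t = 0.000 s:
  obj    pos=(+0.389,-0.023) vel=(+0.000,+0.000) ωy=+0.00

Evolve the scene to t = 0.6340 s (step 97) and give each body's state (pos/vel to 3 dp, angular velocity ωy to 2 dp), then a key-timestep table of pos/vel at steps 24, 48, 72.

State at t = 0.6340 s:
  obj    pos=(+1.406,-0.357) vel=(+3.206,-1.054) ωy=+43.25

Key-timestep trajectory:
   step    t(s)  obj.x    obj.z    obj.vx   obj.vz 
     24  0.1569   +0.451  -0.043  +0.794  -0.261
     48  0.3137   +0.638  -0.105  +1.587  -0.522
     72  0.4706   +0.949  -0.207  +2.380  -0.782


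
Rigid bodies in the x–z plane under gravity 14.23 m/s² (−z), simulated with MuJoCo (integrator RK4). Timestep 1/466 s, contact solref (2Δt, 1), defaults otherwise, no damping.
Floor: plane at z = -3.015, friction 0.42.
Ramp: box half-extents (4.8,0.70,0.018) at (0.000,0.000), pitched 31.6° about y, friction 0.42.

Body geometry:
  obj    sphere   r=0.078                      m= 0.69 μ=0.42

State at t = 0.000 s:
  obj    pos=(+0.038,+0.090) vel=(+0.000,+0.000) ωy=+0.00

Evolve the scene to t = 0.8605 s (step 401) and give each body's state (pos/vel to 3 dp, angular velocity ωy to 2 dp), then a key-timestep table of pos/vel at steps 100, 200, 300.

State at t = 0.8605 s:
  obj    pos=(+1.717,-0.944) vel=(+3.904,-2.402) ωy=+58.75

Key-timestep trajectory:
   step    t(s)  obj.x    obj.z    obj.vx   obj.vz 
    100  0.2146   +0.142  +0.025  +0.974  -0.599
    200  0.4292   +0.456  -0.168  +1.947  -1.198
    300  0.6438   +0.978  -0.489  +2.920  -1.797


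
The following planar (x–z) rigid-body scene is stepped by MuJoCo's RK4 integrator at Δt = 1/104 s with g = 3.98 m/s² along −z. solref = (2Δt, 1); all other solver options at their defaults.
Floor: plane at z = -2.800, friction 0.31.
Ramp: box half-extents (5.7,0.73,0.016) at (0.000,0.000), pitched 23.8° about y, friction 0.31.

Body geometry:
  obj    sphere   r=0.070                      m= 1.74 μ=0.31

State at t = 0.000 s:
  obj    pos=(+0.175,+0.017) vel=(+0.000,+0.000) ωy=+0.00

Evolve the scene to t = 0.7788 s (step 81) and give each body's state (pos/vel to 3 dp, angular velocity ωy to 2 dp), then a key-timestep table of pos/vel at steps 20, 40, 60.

State at t = 0.7788 s:
  obj    pos=(+0.493,-0.124) vel=(+0.818,-0.361) ωy=+12.76

Key-timestep trajectory:
   step    t(s)  obj.x    obj.z    obj.vx   obj.vz 
     20  0.1923   +0.194  +0.008  +0.202  -0.089
     40  0.3846   +0.253  -0.017  +0.404  -0.178
     60  0.5769   +0.350  -0.060  +0.606  -0.267


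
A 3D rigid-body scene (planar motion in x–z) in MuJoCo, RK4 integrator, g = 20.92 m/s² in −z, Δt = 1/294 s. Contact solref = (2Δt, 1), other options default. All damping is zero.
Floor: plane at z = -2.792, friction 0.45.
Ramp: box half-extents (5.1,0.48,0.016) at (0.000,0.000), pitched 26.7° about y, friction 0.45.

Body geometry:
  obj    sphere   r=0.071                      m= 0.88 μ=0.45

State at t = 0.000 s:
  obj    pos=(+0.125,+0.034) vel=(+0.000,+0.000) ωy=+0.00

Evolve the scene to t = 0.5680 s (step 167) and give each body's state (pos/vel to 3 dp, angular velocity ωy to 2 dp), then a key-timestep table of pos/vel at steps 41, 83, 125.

State at t = 0.5680 s:
  obj    pos=(+1.093,-0.452) vel=(+3.407,-1.714) ωy=+53.70

Key-timestep trajectory:
   step    t(s)  obj.x    obj.z    obj.vx   obj.vz 
     41  0.1395   +0.184  +0.005  +0.837  -0.421
     83  0.2823   +0.364  -0.086  +1.694  -0.852
    125  0.4252   +0.667  -0.238  +2.550  -1.283


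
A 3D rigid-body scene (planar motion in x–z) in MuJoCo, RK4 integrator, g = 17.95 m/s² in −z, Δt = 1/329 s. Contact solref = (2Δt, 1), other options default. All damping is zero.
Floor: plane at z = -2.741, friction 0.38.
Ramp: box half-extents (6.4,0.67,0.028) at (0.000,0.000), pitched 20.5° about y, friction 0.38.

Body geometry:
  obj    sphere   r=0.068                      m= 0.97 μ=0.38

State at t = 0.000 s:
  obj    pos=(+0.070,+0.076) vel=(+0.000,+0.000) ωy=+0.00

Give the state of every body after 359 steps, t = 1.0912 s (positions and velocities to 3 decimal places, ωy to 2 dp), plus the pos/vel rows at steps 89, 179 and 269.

State at t = 1.0912 s:
  obj    pos=(+2.574,-0.860) vel=(+4.589,-1.716) ωy=+72.05

Key-timestep trajectory:
   step    t(s)  obj.x    obj.z    obj.vx   obj.vz 
     89  0.2705   +0.224  +0.019  +1.138  -0.425
    179  0.5441   +0.693  -0.156  +2.288  -0.856
    269  0.8176   +1.476  -0.449  +3.439  -1.286


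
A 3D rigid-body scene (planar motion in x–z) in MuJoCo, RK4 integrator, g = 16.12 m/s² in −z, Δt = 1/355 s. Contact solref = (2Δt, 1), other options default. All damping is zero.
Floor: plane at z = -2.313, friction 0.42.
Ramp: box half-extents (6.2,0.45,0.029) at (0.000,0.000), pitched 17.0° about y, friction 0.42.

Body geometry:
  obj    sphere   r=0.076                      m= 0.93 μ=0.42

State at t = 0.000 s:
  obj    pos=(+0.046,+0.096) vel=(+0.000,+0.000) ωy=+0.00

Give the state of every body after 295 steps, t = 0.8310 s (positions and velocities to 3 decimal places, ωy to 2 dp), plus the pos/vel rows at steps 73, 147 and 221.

State at t = 0.8310 s:
  obj    pos=(+1.158,-0.244) vel=(+2.675,-0.818) ωy=+36.80

Key-timestep trajectory:
   step    t(s)  obj.x    obj.z    obj.vx   obj.vz 
     73  0.2056   +0.114  +0.075  +0.662  -0.202
    147  0.4141   +0.322  +0.011  +1.333  -0.408
    221  0.6225   +0.670  -0.095  +2.004  -0.613


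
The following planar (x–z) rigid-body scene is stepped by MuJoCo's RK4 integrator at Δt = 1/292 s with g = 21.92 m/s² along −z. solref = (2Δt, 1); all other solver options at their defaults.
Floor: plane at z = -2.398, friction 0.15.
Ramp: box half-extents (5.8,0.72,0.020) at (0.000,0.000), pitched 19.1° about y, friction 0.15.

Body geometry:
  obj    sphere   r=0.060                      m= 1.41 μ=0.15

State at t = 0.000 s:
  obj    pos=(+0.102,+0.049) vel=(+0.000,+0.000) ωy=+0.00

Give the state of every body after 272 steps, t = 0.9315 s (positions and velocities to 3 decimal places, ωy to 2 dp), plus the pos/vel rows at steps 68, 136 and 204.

State at t = 0.9315 s:
  obj    pos=(+2.203,-0.678) vel=(+4.510,-1.562) ωy=+79.53

Key-timestep trajectory:
   step    t(s)  obj.x    obj.z    obj.vx   obj.vz 
     68  0.2329   +0.233  +0.004  +1.128  -0.390
    136  0.4658   +0.627  -0.133  +2.255  -0.781
    204  0.6986   +1.284  -0.360  +3.382  -1.171


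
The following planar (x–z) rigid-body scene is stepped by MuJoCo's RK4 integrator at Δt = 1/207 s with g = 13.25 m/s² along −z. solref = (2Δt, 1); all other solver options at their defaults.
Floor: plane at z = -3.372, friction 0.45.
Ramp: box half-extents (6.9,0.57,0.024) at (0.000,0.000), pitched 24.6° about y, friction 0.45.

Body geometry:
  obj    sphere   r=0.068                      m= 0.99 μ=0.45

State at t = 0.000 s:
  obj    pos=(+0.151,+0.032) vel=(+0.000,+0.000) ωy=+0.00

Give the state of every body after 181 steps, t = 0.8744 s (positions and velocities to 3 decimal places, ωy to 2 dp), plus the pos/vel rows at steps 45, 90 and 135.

State at t = 0.8744 s:
  obj    pos=(+1.521,-0.595) vel=(+3.132,-1.434) ωy=+50.65

Key-timestep trajectory:
   step    t(s)  obj.x    obj.z    obj.vx   obj.vz 
     45  0.2174   +0.236  -0.007  +0.779  -0.357
     90  0.4348   +0.490  -0.123  +1.558  -0.713
    135  0.6522   +0.913  -0.317  +2.336  -1.070


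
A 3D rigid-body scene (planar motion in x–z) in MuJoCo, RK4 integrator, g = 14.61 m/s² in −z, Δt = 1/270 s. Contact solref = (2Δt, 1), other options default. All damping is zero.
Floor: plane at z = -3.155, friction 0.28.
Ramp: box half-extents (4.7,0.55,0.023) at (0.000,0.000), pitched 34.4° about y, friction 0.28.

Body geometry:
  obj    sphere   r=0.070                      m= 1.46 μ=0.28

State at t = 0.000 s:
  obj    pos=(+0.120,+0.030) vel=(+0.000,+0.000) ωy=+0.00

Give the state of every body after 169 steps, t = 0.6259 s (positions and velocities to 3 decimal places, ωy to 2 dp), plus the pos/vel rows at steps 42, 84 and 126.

State at t = 0.6259 s:
  obj    pos=(+1.073,-0.622) vel=(+3.045,-2.085) ωy=+52.70

Key-timestep trajectory:
   step    t(s)  obj.x    obj.z    obj.vx   obj.vz 
     42  0.1556   +0.179  -0.010  +0.757  -0.518
     84  0.3111   +0.356  -0.131  +1.514  -1.036
    126  0.4667   +0.650  -0.332  +2.270  -1.555


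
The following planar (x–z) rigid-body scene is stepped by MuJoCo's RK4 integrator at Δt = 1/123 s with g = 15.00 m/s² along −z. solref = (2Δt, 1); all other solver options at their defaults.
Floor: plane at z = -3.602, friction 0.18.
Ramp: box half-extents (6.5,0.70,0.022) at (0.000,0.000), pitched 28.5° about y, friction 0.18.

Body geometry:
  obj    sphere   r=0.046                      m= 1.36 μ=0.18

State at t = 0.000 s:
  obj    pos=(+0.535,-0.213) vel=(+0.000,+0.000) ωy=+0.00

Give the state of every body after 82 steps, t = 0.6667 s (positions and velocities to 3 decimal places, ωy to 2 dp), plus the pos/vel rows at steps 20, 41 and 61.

State at t = 0.6667 s:
  obj    pos=(+1.534,-0.755) vel=(+2.996,-1.627) ωy=+74.04

Key-timestep trajectory:
   step    t(s)  obj.x    obj.z    obj.vx   obj.vz 
     20  0.1626   +0.595  -0.245  +0.731  -0.397
     41  0.3333   +0.785  -0.349  +1.498  -0.813
     61  0.4959   +1.088  -0.513  +2.229  -1.210


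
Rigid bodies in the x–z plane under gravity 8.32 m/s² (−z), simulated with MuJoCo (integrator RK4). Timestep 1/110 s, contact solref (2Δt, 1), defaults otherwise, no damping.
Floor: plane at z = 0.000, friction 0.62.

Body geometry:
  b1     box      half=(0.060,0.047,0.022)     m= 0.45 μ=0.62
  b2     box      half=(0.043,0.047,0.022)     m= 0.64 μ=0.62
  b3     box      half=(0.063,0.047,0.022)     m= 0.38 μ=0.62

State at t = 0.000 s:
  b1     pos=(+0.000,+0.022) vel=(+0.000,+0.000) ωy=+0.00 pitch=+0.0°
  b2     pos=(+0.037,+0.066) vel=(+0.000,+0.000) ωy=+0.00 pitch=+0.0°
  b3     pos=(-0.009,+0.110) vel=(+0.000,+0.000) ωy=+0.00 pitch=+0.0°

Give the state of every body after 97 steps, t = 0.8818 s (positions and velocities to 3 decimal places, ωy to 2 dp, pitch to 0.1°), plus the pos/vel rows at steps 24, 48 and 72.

State at t = 0.8818 s:
  b1     pos=(+0.000,+0.022) vel=(+0.000,+0.000) ωy=+0.00 pitch=+0.0°
  b2     pos=(+0.037,+0.066) vel=(+0.001,+0.000) ωy=+0.00 pitch=+0.0°
  b3     pos=(-0.022,+0.102) vel=(-0.001,-0.001) ωy=+0.03 pitch=-41.8°

Key-timestep trajectory:
   step    t(s)  b1.x    b1.z    b1.vx   b1.vz   b2.x    b2.z    b2.vx   b2.vz   b3.x    b3.z    b3.vx   b3.vz 
     24  0.2182   +0.000  +0.022  +0.000  +0.000   +0.037  +0.066  +0.001  +0.000   -0.018  +0.106  -0.103  -0.058
     48  0.4364   +0.000  +0.022  +0.000  +0.000   +0.037  +0.066  +0.001  +0.000   -0.022  +0.103  -0.034  -0.013
     72  0.6545   +0.000  +0.022  +0.000  +0.000   +0.037  +0.066  +0.001  +0.000   -0.022  +0.103  -0.001  -0.001


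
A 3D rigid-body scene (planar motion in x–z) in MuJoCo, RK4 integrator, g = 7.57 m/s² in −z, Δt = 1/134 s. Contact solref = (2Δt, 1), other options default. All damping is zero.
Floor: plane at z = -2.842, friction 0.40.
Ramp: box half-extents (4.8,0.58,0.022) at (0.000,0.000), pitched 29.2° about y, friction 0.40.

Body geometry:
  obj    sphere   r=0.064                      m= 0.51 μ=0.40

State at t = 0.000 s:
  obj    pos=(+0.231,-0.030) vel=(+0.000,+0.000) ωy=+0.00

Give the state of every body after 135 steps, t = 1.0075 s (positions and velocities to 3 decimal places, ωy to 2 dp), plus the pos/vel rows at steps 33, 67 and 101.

State at t = 1.0075 s:
  obj    pos=(+1.400,-0.684) vel=(+2.320,-1.297) ωy=+41.51

Key-timestep trajectory:
   step    t(s)  obj.x    obj.z    obj.vx   obj.vz 
     33  0.2463   +0.301  -0.070  +0.567  -0.317
     67  0.5000   +0.519  -0.191  +1.151  -0.643
    101  0.7537   +0.885  -0.396  +1.736  -0.970


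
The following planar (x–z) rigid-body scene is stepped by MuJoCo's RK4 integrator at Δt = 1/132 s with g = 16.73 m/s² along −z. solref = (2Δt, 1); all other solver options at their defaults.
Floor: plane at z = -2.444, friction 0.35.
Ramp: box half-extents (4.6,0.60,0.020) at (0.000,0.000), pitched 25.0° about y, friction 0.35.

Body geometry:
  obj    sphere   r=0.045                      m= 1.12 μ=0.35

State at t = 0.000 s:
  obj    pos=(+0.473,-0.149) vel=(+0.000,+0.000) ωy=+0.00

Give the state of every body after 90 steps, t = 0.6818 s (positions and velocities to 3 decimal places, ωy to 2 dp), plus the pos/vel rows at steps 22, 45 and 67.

State at t = 0.6818 s:
  obj    pos=(+1.537,-0.645) vel=(+3.121,-1.455) ωy=+76.50

Key-timestep trajectory:
   step    t(s)  obj.x    obj.z    obj.vx   obj.vz 
     22  0.1667   +0.537  -0.179  +0.763  -0.356
     45  0.3409   +0.739  -0.273  +1.561  -0.728
     67  0.5076   +1.063  -0.424  +2.323  -1.083


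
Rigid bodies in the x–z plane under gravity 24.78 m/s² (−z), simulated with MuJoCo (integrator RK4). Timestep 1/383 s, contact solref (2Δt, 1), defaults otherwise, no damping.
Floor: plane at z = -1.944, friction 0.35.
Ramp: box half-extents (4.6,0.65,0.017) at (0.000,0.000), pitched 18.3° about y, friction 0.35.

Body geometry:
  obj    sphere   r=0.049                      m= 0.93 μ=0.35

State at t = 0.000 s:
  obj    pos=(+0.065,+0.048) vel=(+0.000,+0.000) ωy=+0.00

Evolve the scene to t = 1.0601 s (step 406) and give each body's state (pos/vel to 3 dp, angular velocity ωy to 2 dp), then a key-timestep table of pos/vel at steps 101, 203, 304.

State at t = 1.0601 s:
  obj    pos=(+3.030,-0.932) vel=(+5.593,-1.850) ωy=+120.23

Key-timestep trajectory:
   step    t(s)  obj.x    obj.z    obj.vx   obj.vz 
    101  0.2637   +0.249  -0.013  +1.392  -0.460
    203  0.5300   +0.806  -0.197  +2.797  -0.925
    304  0.7937   +1.727  -0.502  +4.188  -1.385


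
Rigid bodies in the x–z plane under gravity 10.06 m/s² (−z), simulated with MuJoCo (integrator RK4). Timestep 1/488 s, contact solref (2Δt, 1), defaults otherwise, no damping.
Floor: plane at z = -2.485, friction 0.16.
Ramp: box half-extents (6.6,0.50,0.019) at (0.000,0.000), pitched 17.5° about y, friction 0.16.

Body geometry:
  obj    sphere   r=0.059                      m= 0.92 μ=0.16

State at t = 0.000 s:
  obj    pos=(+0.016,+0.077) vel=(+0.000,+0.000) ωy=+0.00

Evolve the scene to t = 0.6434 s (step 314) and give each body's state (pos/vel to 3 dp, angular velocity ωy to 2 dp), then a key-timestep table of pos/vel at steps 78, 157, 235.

State at t = 0.6434 s:
  obj    pos=(+0.443,-0.058) vel=(+1.326,-0.418) ωy=+23.56

Key-timestep trajectory:
   step    t(s)  obj.x    obj.z    obj.vx   obj.vz 
     78  0.1598   +0.042  +0.068  +0.329  -0.104
    157  0.3217   +0.123  +0.043  +0.663  -0.209
    235  0.4816   +0.255  +0.001  +0.992  -0.313


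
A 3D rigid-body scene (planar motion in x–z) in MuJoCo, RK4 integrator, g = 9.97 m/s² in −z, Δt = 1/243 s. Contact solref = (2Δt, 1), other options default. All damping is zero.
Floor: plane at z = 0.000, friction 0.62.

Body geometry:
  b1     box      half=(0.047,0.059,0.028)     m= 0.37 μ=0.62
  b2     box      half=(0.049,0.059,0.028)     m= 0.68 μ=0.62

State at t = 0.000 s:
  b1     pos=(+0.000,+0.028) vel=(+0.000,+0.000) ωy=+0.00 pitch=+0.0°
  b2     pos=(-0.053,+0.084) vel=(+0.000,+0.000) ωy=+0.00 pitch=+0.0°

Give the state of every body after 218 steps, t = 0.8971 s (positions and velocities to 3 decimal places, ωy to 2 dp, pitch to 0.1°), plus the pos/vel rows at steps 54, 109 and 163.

State at t = 0.8971 s:
  b1     pos=(+0.000,+0.028) vel=(+0.000,+0.000) ωy=+0.00 pitch=+0.0°
  b2     pos=(-0.099,+0.049) vel=(-0.002,+0.001) ωy=-0.04 pitch=-90.0°

Key-timestep trajectory:
   step    t(s)  b1.x    b1.z    b1.vx   b1.vz   b2.x    b2.z    b2.vx   b2.vz 
     54  0.2222   +0.000  +0.028  +0.000  +0.000   -0.080  +0.055  -0.325  -0.176
    109  0.4486   +0.000  +0.028  +0.000  +0.000   -0.118  +0.056  +0.020  -0.003
    163  0.6708   +0.000  +0.028  +0.000  +0.000   -0.094  +0.052  -0.038  -0.017


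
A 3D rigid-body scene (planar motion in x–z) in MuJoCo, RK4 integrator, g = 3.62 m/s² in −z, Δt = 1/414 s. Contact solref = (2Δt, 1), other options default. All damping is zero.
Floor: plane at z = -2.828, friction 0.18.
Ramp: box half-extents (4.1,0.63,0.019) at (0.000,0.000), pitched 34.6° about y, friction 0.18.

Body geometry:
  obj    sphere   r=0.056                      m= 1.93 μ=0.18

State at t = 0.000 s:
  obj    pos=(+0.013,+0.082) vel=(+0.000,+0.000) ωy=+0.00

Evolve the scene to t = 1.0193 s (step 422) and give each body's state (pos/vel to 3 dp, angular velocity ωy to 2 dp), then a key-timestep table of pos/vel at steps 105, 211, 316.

State at t = 1.0193 s:
  obj    pos=(+0.664,-0.367) vel=(+1.280,-0.871) ωy=+24.42

Key-timestep trajectory:
   step    t(s)  obj.x    obj.z    obj.vx   obj.vz 
    105  0.2536   +0.054  +0.054  +0.318  -0.220
    211  0.5097   +0.176  -0.030  +0.639  -0.440
    316  0.7633   +0.378  -0.170  +0.957  -0.657


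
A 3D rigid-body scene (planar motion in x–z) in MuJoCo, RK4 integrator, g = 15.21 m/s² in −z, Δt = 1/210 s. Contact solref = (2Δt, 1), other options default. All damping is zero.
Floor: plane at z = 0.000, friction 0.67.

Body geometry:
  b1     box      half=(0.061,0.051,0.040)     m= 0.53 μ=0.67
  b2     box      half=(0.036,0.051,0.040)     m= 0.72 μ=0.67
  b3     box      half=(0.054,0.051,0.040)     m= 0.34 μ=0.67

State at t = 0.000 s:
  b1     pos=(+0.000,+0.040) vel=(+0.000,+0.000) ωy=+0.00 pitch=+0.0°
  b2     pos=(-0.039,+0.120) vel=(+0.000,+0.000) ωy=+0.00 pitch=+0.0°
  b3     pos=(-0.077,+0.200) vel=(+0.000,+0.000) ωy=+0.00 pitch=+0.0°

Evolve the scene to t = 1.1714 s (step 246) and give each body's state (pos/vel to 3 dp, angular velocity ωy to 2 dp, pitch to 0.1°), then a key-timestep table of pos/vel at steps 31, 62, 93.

State at t = 1.1714 s:
  b1     pos=(+0.000,+0.040) vel=(+0.000,+0.000) ωy=+0.00 pitch=+0.0°
  b2     pos=(-0.039,+0.120) vel=(+0.000,+0.000) ωy=+0.00 pitch=+0.0°
  b3     pos=(-0.203,+0.040) vel=(+0.000,+0.000) ωy=+0.00 pitch=+180.0°

Key-timestep trajectory:
   step    t(s)  b1.x    b1.z    b1.vx   b1.vz   b2.x    b2.z    b2.vx   b2.vz   b3.x    b3.z    b3.vx   b3.vz 
     31  0.1476   +0.000  +0.040  +0.000  +0.000   -0.039  +0.120  +0.000  +0.000   -0.084  +0.199  -0.113  -0.024
     62  0.2952   +0.000  +0.040  +0.000  +0.000   -0.039  +0.120  +0.000  +0.000   -0.121  +0.155  -0.341  -1.004
     93  0.4429   +0.000  +0.040  +0.000  +0.000   -0.039  +0.120  +0.000  +0.000   -0.170  +0.063  -0.399  -0.134


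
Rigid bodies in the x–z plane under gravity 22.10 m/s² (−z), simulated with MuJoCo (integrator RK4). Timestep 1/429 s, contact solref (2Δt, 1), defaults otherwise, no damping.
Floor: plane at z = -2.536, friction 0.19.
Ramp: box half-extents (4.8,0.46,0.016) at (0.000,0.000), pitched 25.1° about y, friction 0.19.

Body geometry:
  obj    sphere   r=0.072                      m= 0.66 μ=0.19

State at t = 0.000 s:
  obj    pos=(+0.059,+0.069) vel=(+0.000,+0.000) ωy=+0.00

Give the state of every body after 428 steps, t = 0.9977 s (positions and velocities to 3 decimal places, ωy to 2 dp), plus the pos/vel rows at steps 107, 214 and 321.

State at t = 0.9977 s:
  obj    pos=(+3.077,-1.344) vel=(+6.050,-2.834) ωy=+92.78

Key-timestep trajectory:
   step    t(s)  obj.x    obj.z    obj.vx   obj.vz 
    107  0.2494   +0.248  -0.019  +1.513  -0.709
    214  0.4988   +0.814  -0.284  +3.025  -1.417
    321  0.7483   +1.757  -0.726  +4.538  -2.126


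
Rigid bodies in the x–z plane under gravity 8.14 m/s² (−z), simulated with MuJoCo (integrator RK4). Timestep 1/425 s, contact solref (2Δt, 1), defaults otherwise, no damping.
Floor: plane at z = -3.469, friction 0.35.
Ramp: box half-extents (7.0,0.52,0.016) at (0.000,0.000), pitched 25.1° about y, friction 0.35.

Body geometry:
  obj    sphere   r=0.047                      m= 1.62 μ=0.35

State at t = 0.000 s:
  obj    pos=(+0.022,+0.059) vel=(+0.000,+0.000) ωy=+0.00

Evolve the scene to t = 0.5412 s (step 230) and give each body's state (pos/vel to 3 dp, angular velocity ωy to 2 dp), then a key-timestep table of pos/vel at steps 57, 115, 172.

State at t = 0.5412 s:
  obj    pos=(+0.349,-0.094) vel=(+1.209,-0.566) ωy=+28.39

Key-timestep trajectory:
   step    t(s)  obj.x    obj.z    obj.vx   obj.vz 
     57  0.1341   +0.042  +0.050  +0.300  -0.140
    115  0.2706   +0.104  +0.021  +0.604  -0.283
    172  0.4047   +0.205  -0.026  +0.904  -0.423


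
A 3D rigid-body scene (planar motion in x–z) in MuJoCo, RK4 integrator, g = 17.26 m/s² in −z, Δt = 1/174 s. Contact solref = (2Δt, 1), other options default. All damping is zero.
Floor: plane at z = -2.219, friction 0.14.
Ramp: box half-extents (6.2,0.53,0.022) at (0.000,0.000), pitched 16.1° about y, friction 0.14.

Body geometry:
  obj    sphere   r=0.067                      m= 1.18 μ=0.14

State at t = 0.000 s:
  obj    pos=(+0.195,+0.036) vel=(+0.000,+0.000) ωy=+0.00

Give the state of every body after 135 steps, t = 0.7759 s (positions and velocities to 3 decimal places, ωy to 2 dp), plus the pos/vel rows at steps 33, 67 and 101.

State at t = 0.7759 s:
  obj    pos=(+1.184,-0.249) vel=(+2.549,-0.736) ωy=+39.58

Key-timestep trajectory:
   step    t(s)  obj.x    obj.z    obj.vx   obj.vz 
     33  0.1897   +0.254  +0.019  +0.623  -0.180
     67  0.3851   +0.439  -0.034  +1.265  -0.365
    101  0.5805   +0.749  -0.123  +1.907  -0.550
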